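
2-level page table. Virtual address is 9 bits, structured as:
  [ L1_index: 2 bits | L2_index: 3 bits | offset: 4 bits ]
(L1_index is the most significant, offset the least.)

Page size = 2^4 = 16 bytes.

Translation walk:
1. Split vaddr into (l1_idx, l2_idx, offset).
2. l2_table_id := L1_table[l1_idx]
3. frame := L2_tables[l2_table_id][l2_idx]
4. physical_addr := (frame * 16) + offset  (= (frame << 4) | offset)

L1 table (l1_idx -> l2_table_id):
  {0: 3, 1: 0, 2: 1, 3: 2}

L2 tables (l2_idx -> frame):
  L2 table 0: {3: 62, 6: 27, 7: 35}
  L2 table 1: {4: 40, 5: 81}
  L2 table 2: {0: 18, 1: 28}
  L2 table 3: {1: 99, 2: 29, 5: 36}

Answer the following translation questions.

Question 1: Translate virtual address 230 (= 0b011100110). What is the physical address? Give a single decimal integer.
Answer: 438

Derivation:
vaddr = 230 = 0b011100110
Split: l1_idx=1, l2_idx=6, offset=6
L1[1] = 0
L2[0][6] = 27
paddr = 27 * 16 + 6 = 438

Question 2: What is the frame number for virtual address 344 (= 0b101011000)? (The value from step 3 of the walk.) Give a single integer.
vaddr = 344: l1_idx=2, l2_idx=5
L1[2] = 1; L2[1][5] = 81

Answer: 81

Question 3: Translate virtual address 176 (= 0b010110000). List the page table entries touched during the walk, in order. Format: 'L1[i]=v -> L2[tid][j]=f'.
vaddr = 176 = 0b010110000
Split: l1_idx=1, l2_idx=3, offset=0

Answer: L1[1]=0 -> L2[0][3]=62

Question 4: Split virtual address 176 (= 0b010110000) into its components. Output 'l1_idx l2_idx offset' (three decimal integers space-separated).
Answer: 1 3 0

Derivation:
vaddr = 176 = 0b010110000
  top 2 bits -> l1_idx = 1
  next 3 bits -> l2_idx = 3
  bottom 4 bits -> offset = 0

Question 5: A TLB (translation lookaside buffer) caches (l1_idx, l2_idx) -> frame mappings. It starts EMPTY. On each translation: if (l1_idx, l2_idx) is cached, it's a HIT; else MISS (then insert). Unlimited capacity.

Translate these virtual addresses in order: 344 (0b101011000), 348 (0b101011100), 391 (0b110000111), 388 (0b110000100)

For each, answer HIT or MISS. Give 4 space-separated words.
vaddr=344: (2,5) not in TLB -> MISS, insert
vaddr=348: (2,5) in TLB -> HIT
vaddr=391: (3,0) not in TLB -> MISS, insert
vaddr=388: (3,0) in TLB -> HIT

Answer: MISS HIT MISS HIT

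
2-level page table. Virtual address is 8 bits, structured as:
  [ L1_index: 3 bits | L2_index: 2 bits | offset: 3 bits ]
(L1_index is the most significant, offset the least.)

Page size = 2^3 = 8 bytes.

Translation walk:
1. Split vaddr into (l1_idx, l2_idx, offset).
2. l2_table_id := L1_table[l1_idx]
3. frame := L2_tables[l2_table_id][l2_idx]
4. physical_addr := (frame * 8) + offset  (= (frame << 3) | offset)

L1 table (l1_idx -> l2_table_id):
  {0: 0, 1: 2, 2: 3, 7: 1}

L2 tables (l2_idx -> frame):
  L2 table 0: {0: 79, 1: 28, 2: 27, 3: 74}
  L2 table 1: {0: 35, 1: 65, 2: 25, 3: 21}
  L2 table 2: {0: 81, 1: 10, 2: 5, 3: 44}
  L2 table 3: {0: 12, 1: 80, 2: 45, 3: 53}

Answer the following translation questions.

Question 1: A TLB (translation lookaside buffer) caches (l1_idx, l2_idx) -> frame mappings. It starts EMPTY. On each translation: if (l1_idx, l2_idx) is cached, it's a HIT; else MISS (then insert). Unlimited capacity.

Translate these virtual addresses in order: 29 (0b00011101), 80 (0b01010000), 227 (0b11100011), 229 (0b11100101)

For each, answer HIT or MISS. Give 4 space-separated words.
vaddr=29: (0,3) not in TLB -> MISS, insert
vaddr=80: (2,2) not in TLB -> MISS, insert
vaddr=227: (7,0) not in TLB -> MISS, insert
vaddr=229: (7,0) in TLB -> HIT

Answer: MISS MISS MISS HIT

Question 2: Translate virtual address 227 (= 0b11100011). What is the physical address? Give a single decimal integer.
vaddr = 227 = 0b11100011
Split: l1_idx=7, l2_idx=0, offset=3
L1[7] = 1
L2[1][0] = 35
paddr = 35 * 8 + 3 = 283

Answer: 283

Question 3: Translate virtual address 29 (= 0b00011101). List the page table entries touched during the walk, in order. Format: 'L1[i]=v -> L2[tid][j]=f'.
vaddr = 29 = 0b00011101
Split: l1_idx=0, l2_idx=3, offset=5

Answer: L1[0]=0 -> L2[0][3]=74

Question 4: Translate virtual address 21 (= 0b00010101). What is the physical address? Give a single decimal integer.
vaddr = 21 = 0b00010101
Split: l1_idx=0, l2_idx=2, offset=5
L1[0] = 0
L2[0][2] = 27
paddr = 27 * 8 + 5 = 221

Answer: 221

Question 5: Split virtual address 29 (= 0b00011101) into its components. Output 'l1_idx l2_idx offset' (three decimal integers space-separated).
Answer: 0 3 5

Derivation:
vaddr = 29 = 0b00011101
  top 3 bits -> l1_idx = 0
  next 2 bits -> l2_idx = 3
  bottom 3 bits -> offset = 5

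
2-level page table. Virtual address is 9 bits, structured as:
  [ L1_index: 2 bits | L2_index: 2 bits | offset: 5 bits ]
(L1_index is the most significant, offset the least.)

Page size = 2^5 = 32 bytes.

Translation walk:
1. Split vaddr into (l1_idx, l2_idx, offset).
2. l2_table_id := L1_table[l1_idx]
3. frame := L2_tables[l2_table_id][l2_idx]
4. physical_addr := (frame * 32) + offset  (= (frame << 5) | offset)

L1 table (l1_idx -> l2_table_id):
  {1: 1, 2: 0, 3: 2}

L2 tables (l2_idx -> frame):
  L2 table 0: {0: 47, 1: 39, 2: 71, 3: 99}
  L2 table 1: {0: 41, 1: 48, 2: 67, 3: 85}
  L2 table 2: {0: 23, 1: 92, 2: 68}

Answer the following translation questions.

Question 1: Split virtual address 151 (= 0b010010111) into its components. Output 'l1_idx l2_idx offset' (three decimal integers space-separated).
Answer: 1 0 23

Derivation:
vaddr = 151 = 0b010010111
  top 2 bits -> l1_idx = 1
  next 2 bits -> l2_idx = 0
  bottom 5 bits -> offset = 23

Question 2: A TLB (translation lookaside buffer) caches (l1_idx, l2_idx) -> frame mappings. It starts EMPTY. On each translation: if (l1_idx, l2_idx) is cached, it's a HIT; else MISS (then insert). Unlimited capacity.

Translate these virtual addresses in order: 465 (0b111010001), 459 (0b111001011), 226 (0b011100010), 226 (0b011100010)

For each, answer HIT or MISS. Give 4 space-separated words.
vaddr=465: (3,2) not in TLB -> MISS, insert
vaddr=459: (3,2) in TLB -> HIT
vaddr=226: (1,3) not in TLB -> MISS, insert
vaddr=226: (1,3) in TLB -> HIT

Answer: MISS HIT MISS HIT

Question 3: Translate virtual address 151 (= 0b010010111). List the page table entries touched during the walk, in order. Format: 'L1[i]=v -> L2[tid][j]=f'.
Answer: L1[1]=1 -> L2[1][0]=41

Derivation:
vaddr = 151 = 0b010010111
Split: l1_idx=1, l2_idx=0, offset=23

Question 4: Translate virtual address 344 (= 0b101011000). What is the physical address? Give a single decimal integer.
Answer: 2296

Derivation:
vaddr = 344 = 0b101011000
Split: l1_idx=2, l2_idx=2, offset=24
L1[2] = 0
L2[0][2] = 71
paddr = 71 * 32 + 24 = 2296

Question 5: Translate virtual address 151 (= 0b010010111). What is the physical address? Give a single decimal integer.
vaddr = 151 = 0b010010111
Split: l1_idx=1, l2_idx=0, offset=23
L1[1] = 1
L2[1][0] = 41
paddr = 41 * 32 + 23 = 1335

Answer: 1335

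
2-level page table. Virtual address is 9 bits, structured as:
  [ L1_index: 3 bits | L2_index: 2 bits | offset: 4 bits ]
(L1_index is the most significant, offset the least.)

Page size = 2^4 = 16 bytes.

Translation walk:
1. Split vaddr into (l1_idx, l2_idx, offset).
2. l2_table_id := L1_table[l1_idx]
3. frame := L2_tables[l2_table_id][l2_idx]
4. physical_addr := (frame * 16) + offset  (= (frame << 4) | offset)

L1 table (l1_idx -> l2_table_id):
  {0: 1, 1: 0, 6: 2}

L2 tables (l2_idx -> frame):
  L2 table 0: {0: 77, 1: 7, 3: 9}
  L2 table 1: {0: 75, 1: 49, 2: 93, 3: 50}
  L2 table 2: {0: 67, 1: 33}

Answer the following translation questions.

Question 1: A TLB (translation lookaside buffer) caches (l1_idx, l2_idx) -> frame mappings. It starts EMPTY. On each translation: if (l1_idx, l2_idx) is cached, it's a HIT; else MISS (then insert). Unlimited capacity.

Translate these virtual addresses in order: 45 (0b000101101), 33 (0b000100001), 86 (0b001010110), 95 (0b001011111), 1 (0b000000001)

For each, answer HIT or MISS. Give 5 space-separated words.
vaddr=45: (0,2) not in TLB -> MISS, insert
vaddr=33: (0,2) in TLB -> HIT
vaddr=86: (1,1) not in TLB -> MISS, insert
vaddr=95: (1,1) in TLB -> HIT
vaddr=1: (0,0) not in TLB -> MISS, insert

Answer: MISS HIT MISS HIT MISS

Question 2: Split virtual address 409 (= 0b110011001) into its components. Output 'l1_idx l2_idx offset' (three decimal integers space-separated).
vaddr = 409 = 0b110011001
  top 3 bits -> l1_idx = 6
  next 2 bits -> l2_idx = 1
  bottom 4 bits -> offset = 9

Answer: 6 1 9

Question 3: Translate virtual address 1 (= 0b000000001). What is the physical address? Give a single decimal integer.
Answer: 1201

Derivation:
vaddr = 1 = 0b000000001
Split: l1_idx=0, l2_idx=0, offset=1
L1[0] = 1
L2[1][0] = 75
paddr = 75 * 16 + 1 = 1201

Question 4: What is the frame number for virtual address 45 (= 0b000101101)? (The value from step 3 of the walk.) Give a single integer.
vaddr = 45: l1_idx=0, l2_idx=2
L1[0] = 1; L2[1][2] = 93

Answer: 93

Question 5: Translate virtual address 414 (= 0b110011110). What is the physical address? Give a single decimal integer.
vaddr = 414 = 0b110011110
Split: l1_idx=6, l2_idx=1, offset=14
L1[6] = 2
L2[2][1] = 33
paddr = 33 * 16 + 14 = 542

Answer: 542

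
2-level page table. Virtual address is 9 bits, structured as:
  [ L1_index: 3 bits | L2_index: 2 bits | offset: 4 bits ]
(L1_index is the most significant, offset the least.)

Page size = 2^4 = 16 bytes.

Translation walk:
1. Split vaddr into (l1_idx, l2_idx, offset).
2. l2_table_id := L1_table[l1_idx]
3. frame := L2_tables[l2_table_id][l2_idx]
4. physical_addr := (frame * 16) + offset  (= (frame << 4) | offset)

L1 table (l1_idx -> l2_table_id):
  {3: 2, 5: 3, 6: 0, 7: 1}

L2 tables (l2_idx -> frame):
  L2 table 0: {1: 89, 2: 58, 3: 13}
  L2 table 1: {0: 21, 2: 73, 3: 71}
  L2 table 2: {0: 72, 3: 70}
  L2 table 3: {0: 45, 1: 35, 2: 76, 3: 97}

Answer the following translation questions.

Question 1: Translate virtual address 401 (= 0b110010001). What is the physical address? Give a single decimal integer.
Answer: 1425

Derivation:
vaddr = 401 = 0b110010001
Split: l1_idx=6, l2_idx=1, offset=1
L1[6] = 0
L2[0][1] = 89
paddr = 89 * 16 + 1 = 1425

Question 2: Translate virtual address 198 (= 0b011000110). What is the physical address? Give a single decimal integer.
Answer: 1158

Derivation:
vaddr = 198 = 0b011000110
Split: l1_idx=3, l2_idx=0, offset=6
L1[3] = 2
L2[2][0] = 72
paddr = 72 * 16 + 6 = 1158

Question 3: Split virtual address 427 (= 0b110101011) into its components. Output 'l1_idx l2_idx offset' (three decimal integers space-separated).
vaddr = 427 = 0b110101011
  top 3 bits -> l1_idx = 6
  next 2 bits -> l2_idx = 2
  bottom 4 bits -> offset = 11

Answer: 6 2 11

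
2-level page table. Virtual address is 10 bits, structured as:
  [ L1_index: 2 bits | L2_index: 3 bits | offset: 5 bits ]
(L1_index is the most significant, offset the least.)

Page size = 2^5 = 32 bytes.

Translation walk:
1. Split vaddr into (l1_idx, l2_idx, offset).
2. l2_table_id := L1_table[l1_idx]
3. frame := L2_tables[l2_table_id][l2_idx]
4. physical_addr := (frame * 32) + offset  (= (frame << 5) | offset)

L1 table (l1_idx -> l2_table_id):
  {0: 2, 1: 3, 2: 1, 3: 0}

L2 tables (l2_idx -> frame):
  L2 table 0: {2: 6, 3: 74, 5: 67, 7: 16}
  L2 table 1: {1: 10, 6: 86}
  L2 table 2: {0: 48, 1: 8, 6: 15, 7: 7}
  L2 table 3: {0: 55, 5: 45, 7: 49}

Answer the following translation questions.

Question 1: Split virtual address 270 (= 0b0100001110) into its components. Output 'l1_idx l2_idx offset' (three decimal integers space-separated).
Answer: 1 0 14

Derivation:
vaddr = 270 = 0b0100001110
  top 2 bits -> l1_idx = 1
  next 3 bits -> l2_idx = 0
  bottom 5 bits -> offset = 14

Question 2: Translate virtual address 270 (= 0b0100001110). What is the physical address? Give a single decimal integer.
vaddr = 270 = 0b0100001110
Split: l1_idx=1, l2_idx=0, offset=14
L1[1] = 3
L2[3][0] = 55
paddr = 55 * 32 + 14 = 1774

Answer: 1774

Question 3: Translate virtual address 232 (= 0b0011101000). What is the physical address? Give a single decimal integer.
Answer: 232

Derivation:
vaddr = 232 = 0b0011101000
Split: l1_idx=0, l2_idx=7, offset=8
L1[0] = 2
L2[2][7] = 7
paddr = 7 * 32 + 8 = 232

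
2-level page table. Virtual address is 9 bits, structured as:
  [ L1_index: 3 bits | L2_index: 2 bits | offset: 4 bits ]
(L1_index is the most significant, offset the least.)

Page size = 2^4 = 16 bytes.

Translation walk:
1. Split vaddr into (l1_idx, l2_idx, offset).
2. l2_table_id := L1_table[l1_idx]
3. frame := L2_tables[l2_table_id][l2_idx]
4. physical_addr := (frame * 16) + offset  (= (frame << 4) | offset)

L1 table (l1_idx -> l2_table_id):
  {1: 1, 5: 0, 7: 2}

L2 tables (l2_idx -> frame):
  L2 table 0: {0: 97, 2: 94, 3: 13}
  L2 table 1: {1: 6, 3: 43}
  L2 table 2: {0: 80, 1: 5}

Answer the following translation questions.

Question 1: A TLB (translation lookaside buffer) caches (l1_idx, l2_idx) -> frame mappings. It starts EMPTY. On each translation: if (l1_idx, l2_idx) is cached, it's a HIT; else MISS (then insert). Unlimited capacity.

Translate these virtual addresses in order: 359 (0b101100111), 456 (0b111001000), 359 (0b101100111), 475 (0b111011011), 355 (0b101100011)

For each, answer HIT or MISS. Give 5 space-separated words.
Answer: MISS MISS HIT MISS HIT

Derivation:
vaddr=359: (5,2) not in TLB -> MISS, insert
vaddr=456: (7,0) not in TLB -> MISS, insert
vaddr=359: (5,2) in TLB -> HIT
vaddr=475: (7,1) not in TLB -> MISS, insert
vaddr=355: (5,2) in TLB -> HIT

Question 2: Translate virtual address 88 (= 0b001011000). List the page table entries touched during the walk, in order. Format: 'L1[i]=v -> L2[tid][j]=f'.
vaddr = 88 = 0b001011000
Split: l1_idx=1, l2_idx=1, offset=8

Answer: L1[1]=1 -> L2[1][1]=6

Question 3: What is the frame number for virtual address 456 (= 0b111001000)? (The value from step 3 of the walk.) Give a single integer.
vaddr = 456: l1_idx=7, l2_idx=0
L1[7] = 2; L2[2][0] = 80

Answer: 80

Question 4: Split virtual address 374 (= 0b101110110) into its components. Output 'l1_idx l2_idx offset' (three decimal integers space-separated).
Answer: 5 3 6

Derivation:
vaddr = 374 = 0b101110110
  top 3 bits -> l1_idx = 5
  next 2 bits -> l2_idx = 3
  bottom 4 bits -> offset = 6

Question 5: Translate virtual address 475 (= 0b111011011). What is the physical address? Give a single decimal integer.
Answer: 91

Derivation:
vaddr = 475 = 0b111011011
Split: l1_idx=7, l2_idx=1, offset=11
L1[7] = 2
L2[2][1] = 5
paddr = 5 * 16 + 11 = 91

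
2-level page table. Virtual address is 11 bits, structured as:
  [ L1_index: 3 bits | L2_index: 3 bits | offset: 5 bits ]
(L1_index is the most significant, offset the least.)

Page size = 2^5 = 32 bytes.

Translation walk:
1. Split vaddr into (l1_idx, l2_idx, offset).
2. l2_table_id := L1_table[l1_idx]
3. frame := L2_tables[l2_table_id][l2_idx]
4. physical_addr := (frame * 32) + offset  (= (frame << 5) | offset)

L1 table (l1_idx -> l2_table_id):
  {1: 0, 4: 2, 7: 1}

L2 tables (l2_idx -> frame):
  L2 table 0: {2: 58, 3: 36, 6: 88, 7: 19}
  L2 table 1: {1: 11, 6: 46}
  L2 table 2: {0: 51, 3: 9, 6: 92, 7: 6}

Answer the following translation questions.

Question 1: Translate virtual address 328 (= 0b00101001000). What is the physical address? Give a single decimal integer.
vaddr = 328 = 0b00101001000
Split: l1_idx=1, l2_idx=2, offset=8
L1[1] = 0
L2[0][2] = 58
paddr = 58 * 32 + 8 = 1864

Answer: 1864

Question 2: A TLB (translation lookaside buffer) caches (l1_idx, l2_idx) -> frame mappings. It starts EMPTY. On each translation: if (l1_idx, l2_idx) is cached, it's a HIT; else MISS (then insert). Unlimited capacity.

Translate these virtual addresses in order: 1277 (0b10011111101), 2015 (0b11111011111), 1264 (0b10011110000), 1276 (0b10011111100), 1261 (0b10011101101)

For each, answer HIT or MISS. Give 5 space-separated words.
vaddr=1277: (4,7) not in TLB -> MISS, insert
vaddr=2015: (7,6) not in TLB -> MISS, insert
vaddr=1264: (4,7) in TLB -> HIT
vaddr=1276: (4,7) in TLB -> HIT
vaddr=1261: (4,7) in TLB -> HIT

Answer: MISS MISS HIT HIT HIT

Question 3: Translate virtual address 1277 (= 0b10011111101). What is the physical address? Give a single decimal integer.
vaddr = 1277 = 0b10011111101
Split: l1_idx=4, l2_idx=7, offset=29
L1[4] = 2
L2[2][7] = 6
paddr = 6 * 32 + 29 = 221

Answer: 221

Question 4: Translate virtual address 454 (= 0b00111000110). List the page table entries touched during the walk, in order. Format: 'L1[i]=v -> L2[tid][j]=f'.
vaddr = 454 = 0b00111000110
Split: l1_idx=1, l2_idx=6, offset=6

Answer: L1[1]=0 -> L2[0][6]=88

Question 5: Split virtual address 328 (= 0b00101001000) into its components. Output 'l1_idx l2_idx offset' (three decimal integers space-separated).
Answer: 1 2 8

Derivation:
vaddr = 328 = 0b00101001000
  top 3 bits -> l1_idx = 1
  next 3 bits -> l2_idx = 2
  bottom 5 bits -> offset = 8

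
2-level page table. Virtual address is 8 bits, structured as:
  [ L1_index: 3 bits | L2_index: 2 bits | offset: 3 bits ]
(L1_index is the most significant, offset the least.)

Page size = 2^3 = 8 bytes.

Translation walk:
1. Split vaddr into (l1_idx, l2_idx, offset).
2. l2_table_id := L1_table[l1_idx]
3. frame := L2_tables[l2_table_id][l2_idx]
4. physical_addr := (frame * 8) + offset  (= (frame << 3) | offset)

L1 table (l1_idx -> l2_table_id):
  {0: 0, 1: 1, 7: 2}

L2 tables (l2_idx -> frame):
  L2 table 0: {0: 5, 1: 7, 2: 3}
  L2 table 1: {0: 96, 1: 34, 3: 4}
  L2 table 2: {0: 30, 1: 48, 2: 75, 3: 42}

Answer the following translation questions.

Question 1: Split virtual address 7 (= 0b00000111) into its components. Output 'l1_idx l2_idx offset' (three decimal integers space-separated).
Answer: 0 0 7

Derivation:
vaddr = 7 = 0b00000111
  top 3 bits -> l1_idx = 0
  next 2 bits -> l2_idx = 0
  bottom 3 bits -> offset = 7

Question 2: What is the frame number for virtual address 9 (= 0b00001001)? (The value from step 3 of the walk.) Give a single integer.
vaddr = 9: l1_idx=0, l2_idx=1
L1[0] = 0; L2[0][1] = 7

Answer: 7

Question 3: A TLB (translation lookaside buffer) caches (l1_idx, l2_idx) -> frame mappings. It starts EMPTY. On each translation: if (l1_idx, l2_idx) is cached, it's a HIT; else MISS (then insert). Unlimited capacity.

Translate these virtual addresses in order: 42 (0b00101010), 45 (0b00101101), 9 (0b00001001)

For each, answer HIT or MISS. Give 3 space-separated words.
Answer: MISS HIT MISS

Derivation:
vaddr=42: (1,1) not in TLB -> MISS, insert
vaddr=45: (1,1) in TLB -> HIT
vaddr=9: (0,1) not in TLB -> MISS, insert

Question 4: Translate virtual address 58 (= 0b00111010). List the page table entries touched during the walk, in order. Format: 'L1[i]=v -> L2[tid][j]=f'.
vaddr = 58 = 0b00111010
Split: l1_idx=1, l2_idx=3, offset=2

Answer: L1[1]=1 -> L2[1][3]=4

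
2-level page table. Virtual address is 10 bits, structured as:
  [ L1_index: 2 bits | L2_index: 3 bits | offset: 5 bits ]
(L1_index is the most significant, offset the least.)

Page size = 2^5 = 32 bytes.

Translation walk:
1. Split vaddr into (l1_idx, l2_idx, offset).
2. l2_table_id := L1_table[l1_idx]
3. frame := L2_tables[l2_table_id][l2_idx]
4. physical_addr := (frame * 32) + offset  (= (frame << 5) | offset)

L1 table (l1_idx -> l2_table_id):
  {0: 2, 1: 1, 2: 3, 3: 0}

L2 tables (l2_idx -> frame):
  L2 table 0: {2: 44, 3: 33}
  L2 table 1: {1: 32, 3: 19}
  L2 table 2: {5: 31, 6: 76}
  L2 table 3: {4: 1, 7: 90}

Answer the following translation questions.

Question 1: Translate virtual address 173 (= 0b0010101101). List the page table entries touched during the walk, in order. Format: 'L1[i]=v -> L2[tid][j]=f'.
Answer: L1[0]=2 -> L2[2][5]=31

Derivation:
vaddr = 173 = 0b0010101101
Split: l1_idx=0, l2_idx=5, offset=13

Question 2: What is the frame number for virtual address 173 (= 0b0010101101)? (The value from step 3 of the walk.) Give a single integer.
Answer: 31

Derivation:
vaddr = 173: l1_idx=0, l2_idx=5
L1[0] = 2; L2[2][5] = 31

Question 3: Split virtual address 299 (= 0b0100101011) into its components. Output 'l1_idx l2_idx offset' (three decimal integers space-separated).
vaddr = 299 = 0b0100101011
  top 2 bits -> l1_idx = 1
  next 3 bits -> l2_idx = 1
  bottom 5 bits -> offset = 11

Answer: 1 1 11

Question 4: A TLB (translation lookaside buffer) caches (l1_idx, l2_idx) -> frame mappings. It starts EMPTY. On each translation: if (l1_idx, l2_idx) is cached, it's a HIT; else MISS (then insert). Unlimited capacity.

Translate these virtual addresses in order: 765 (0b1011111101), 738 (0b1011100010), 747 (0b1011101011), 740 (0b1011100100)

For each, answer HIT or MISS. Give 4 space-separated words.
Answer: MISS HIT HIT HIT

Derivation:
vaddr=765: (2,7) not in TLB -> MISS, insert
vaddr=738: (2,7) in TLB -> HIT
vaddr=747: (2,7) in TLB -> HIT
vaddr=740: (2,7) in TLB -> HIT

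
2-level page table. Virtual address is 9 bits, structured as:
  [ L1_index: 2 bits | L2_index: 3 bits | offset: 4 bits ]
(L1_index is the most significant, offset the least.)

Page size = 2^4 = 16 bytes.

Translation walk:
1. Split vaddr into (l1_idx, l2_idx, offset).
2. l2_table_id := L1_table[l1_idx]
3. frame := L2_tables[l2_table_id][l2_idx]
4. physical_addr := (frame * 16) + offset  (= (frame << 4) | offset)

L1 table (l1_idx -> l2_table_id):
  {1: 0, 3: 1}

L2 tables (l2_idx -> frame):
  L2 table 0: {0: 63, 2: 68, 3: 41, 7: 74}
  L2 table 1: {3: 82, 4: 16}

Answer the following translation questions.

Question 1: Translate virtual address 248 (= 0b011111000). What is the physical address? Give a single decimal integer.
vaddr = 248 = 0b011111000
Split: l1_idx=1, l2_idx=7, offset=8
L1[1] = 0
L2[0][7] = 74
paddr = 74 * 16 + 8 = 1192

Answer: 1192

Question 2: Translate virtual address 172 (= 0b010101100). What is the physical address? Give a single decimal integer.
Answer: 1100

Derivation:
vaddr = 172 = 0b010101100
Split: l1_idx=1, l2_idx=2, offset=12
L1[1] = 0
L2[0][2] = 68
paddr = 68 * 16 + 12 = 1100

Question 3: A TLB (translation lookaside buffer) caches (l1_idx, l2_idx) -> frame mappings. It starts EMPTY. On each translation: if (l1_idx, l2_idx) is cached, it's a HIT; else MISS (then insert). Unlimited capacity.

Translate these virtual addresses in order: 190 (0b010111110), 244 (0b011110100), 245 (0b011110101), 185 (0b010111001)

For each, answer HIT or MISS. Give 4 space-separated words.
Answer: MISS MISS HIT HIT

Derivation:
vaddr=190: (1,3) not in TLB -> MISS, insert
vaddr=244: (1,7) not in TLB -> MISS, insert
vaddr=245: (1,7) in TLB -> HIT
vaddr=185: (1,3) in TLB -> HIT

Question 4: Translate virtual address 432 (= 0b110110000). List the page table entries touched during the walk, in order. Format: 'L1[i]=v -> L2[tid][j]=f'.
Answer: L1[3]=1 -> L2[1][3]=82

Derivation:
vaddr = 432 = 0b110110000
Split: l1_idx=3, l2_idx=3, offset=0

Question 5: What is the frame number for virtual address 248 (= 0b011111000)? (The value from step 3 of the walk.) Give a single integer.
vaddr = 248: l1_idx=1, l2_idx=7
L1[1] = 0; L2[0][7] = 74

Answer: 74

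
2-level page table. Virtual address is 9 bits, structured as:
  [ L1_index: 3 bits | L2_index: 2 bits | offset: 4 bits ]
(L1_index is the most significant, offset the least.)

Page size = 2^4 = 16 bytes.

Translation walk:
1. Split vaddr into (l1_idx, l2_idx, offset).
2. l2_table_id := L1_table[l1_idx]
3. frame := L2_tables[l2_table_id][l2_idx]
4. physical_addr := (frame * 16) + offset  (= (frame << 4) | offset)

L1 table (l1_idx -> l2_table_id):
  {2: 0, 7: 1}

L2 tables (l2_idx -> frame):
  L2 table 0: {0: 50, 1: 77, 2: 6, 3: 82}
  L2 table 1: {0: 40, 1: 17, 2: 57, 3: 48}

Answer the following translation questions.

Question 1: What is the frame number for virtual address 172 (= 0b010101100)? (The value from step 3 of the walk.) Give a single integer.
Answer: 6

Derivation:
vaddr = 172: l1_idx=2, l2_idx=2
L1[2] = 0; L2[0][2] = 6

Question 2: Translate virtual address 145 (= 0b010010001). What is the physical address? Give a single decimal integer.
Answer: 1233

Derivation:
vaddr = 145 = 0b010010001
Split: l1_idx=2, l2_idx=1, offset=1
L1[2] = 0
L2[0][1] = 77
paddr = 77 * 16 + 1 = 1233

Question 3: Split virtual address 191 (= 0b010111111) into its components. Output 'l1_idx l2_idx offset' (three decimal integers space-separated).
vaddr = 191 = 0b010111111
  top 3 bits -> l1_idx = 2
  next 2 bits -> l2_idx = 3
  bottom 4 bits -> offset = 15

Answer: 2 3 15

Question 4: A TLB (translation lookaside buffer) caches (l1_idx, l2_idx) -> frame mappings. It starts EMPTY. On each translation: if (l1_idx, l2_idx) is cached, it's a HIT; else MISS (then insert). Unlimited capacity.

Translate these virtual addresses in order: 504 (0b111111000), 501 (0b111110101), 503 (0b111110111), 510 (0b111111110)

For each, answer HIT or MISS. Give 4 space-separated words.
Answer: MISS HIT HIT HIT

Derivation:
vaddr=504: (7,3) not in TLB -> MISS, insert
vaddr=501: (7,3) in TLB -> HIT
vaddr=503: (7,3) in TLB -> HIT
vaddr=510: (7,3) in TLB -> HIT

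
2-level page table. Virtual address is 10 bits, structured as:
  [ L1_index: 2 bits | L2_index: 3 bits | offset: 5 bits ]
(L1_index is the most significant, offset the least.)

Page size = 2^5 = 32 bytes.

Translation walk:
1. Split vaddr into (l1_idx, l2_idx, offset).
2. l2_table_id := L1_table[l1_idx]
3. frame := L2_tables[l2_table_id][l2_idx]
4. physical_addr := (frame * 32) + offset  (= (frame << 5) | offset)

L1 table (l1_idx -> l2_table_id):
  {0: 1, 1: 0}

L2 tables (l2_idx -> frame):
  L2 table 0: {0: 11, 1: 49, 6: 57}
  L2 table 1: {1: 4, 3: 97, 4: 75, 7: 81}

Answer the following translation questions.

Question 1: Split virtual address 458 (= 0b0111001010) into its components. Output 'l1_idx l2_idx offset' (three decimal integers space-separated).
Answer: 1 6 10

Derivation:
vaddr = 458 = 0b0111001010
  top 2 bits -> l1_idx = 1
  next 3 bits -> l2_idx = 6
  bottom 5 bits -> offset = 10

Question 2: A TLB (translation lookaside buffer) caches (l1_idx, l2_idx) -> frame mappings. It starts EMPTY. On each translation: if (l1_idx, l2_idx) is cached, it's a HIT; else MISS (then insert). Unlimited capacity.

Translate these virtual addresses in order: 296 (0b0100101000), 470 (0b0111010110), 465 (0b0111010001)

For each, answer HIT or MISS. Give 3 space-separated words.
Answer: MISS MISS HIT

Derivation:
vaddr=296: (1,1) not in TLB -> MISS, insert
vaddr=470: (1,6) not in TLB -> MISS, insert
vaddr=465: (1,6) in TLB -> HIT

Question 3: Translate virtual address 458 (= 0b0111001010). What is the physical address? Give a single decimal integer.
vaddr = 458 = 0b0111001010
Split: l1_idx=1, l2_idx=6, offset=10
L1[1] = 0
L2[0][6] = 57
paddr = 57 * 32 + 10 = 1834

Answer: 1834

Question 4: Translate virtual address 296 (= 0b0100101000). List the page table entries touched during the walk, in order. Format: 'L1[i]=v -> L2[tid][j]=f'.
Answer: L1[1]=0 -> L2[0][1]=49

Derivation:
vaddr = 296 = 0b0100101000
Split: l1_idx=1, l2_idx=1, offset=8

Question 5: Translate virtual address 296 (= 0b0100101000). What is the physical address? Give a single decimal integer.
vaddr = 296 = 0b0100101000
Split: l1_idx=1, l2_idx=1, offset=8
L1[1] = 0
L2[0][1] = 49
paddr = 49 * 32 + 8 = 1576

Answer: 1576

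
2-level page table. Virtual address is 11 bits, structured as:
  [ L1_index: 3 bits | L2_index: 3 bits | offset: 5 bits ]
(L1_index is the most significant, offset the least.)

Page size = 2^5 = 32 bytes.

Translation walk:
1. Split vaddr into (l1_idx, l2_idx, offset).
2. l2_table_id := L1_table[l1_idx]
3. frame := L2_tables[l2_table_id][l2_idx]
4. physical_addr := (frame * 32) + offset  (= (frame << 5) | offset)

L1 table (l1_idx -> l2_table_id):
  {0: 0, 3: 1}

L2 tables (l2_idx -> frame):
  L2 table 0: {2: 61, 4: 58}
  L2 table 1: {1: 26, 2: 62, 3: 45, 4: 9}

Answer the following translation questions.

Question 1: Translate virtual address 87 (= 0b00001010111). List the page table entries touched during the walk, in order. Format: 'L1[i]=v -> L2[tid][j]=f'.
Answer: L1[0]=0 -> L2[0][2]=61

Derivation:
vaddr = 87 = 0b00001010111
Split: l1_idx=0, l2_idx=2, offset=23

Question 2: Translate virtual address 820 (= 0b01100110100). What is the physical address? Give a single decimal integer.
vaddr = 820 = 0b01100110100
Split: l1_idx=3, l2_idx=1, offset=20
L1[3] = 1
L2[1][1] = 26
paddr = 26 * 32 + 20 = 852

Answer: 852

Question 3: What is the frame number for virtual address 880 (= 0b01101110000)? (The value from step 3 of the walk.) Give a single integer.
Answer: 45

Derivation:
vaddr = 880: l1_idx=3, l2_idx=3
L1[3] = 1; L2[1][3] = 45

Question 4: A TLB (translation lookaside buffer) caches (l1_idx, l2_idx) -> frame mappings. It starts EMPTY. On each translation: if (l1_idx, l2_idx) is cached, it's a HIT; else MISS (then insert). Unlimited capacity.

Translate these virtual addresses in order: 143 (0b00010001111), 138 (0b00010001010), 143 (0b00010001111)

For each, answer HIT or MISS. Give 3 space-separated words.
Answer: MISS HIT HIT

Derivation:
vaddr=143: (0,4) not in TLB -> MISS, insert
vaddr=138: (0,4) in TLB -> HIT
vaddr=143: (0,4) in TLB -> HIT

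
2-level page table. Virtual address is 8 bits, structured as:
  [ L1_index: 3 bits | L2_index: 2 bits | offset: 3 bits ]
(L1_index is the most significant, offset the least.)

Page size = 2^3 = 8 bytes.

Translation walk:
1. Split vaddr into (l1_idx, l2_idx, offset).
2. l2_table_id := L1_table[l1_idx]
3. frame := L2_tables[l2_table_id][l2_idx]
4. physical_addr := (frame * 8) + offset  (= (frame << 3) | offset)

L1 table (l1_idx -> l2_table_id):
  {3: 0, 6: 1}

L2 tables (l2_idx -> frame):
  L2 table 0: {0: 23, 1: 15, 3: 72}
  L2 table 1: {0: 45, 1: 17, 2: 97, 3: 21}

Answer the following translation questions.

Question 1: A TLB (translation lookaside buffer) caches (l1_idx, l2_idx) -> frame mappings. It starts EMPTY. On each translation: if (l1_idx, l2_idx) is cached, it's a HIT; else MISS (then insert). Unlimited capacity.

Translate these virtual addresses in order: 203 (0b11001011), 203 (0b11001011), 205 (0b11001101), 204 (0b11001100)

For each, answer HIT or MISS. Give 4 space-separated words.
Answer: MISS HIT HIT HIT

Derivation:
vaddr=203: (6,1) not in TLB -> MISS, insert
vaddr=203: (6,1) in TLB -> HIT
vaddr=205: (6,1) in TLB -> HIT
vaddr=204: (6,1) in TLB -> HIT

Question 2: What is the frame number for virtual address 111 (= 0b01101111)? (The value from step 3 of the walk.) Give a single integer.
Answer: 15

Derivation:
vaddr = 111: l1_idx=3, l2_idx=1
L1[3] = 0; L2[0][1] = 15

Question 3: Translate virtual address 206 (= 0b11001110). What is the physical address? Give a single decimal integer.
Answer: 142

Derivation:
vaddr = 206 = 0b11001110
Split: l1_idx=6, l2_idx=1, offset=6
L1[6] = 1
L2[1][1] = 17
paddr = 17 * 8 + 6 = 142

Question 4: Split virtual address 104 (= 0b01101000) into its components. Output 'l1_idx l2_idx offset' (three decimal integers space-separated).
Answer: 3 1 0

Derivation:
vaddr = 104 = 0b01101000
  top 3 bits -> l1_idx = 3
  next 2 bits -> l2_idx = 1
  bottom 3 bits -> offset = 0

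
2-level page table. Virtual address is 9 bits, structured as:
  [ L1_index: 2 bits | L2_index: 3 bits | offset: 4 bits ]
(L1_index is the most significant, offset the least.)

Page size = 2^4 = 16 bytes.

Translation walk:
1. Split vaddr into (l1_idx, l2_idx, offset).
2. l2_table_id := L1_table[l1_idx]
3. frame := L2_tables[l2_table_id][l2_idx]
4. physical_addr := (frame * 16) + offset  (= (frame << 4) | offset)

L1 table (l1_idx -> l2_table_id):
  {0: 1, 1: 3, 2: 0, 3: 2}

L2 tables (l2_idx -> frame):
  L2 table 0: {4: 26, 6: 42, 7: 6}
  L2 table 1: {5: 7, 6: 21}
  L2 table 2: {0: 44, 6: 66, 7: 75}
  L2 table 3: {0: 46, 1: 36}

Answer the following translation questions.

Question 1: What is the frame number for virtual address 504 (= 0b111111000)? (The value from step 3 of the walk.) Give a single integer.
vaddr = 504: l1_idx=3, l2_idx=7
L1[3] = 2; L2[2][7] = 75

Answer: 75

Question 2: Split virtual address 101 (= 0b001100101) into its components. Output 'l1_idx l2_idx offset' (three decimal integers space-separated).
vaddr = 101 = 0b001100101
  top 2 bits -> l1_idx = 0
  next 3 bits -> l2_idx = 6
  bottom 4 bits -> offset = 5

Answer: 0 6 5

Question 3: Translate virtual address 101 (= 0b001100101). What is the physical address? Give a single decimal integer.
vaddr = 101 = 0b001100101
Split: l1_idx=0, l2_idx=6, offset=5
L1[0] = 1
L2[1][6] = 21
paddr = 21 * 16 + 5 = 341

Answer: 341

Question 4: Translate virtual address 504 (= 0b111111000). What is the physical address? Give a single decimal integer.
Answer: 1208

Derivation:
vaddr = 504 = 0b111111000
Split: l1_idx=3, l2_idx=7, offset=8
L1[3] = 2
L2[2][7] = 75
paddr = 75 * 16 + 8 = 1208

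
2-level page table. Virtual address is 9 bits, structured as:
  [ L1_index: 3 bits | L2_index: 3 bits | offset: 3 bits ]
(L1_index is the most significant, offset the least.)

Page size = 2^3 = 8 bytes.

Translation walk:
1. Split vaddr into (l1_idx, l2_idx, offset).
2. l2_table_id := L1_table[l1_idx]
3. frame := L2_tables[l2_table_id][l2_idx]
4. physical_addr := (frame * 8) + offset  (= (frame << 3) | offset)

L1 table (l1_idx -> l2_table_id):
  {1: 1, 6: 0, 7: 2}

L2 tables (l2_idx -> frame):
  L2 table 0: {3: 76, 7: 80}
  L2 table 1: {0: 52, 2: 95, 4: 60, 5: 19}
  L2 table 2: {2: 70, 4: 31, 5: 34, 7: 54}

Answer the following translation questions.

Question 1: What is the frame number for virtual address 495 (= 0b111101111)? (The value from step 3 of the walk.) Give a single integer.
Answer: 34

Derivation:
vaddr = 495: l1_idx=7, l2_idx=5
L1[7] = 2; L2[2][5] = 34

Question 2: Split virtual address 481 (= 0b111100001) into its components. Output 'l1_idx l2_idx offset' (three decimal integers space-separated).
vaddr = 481 = 0b111100001
  top 3 bits -> l1_idx = 7
  next 3 bits -> l2_idx = 4
  bottom 3 bits -> offset = 1

Answer: 7 4 1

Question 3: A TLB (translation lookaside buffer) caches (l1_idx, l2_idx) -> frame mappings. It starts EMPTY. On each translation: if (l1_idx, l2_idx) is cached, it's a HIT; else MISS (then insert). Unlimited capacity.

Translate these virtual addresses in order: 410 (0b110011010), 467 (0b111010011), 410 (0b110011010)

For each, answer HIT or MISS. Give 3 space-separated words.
vaddr=410: (6,3) not in TLB -> MISS, insert
vaddr=467: (7,2) not in TLB -> MISS, insert
vaddr=410: (6,3) in TLB -> HIT

Answer: MISS MISS HIT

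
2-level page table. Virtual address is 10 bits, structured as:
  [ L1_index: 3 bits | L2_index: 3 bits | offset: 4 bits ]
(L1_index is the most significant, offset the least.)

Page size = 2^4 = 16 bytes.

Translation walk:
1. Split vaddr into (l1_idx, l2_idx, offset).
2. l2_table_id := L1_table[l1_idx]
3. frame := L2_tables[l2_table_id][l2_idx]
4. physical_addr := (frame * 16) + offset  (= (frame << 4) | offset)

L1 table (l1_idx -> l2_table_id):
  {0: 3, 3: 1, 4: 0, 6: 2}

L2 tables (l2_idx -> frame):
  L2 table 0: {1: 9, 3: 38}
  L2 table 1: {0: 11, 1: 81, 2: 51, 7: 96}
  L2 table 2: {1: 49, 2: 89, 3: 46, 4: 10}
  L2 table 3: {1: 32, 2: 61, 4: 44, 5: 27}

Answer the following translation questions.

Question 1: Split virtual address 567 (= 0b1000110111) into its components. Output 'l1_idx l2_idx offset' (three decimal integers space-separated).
Answer: 4 3 7

Derivation:
vaddr = 567 = 0b1000110111
  top 3 bits -> l1_idx = 4
  next 3 bits -> l2_idx = 3
  bottom 4 bits -> offset = 7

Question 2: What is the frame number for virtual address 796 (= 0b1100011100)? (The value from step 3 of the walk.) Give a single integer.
Answer: 49

Derivation:
vaddr = 796: l1_idx=6, l2_idx=1
L1[6] = 2; L2[2][1] = 49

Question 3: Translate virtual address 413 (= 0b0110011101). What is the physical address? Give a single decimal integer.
Answer: 1309

Derivation:
vaddr = 413 = 0b0110011101
Split: l1_idx=3, l2_idx=1, offset=13
L1[3] = 1
L2[1][1] = 81
paddr = 81 * 16 + 13 = 1309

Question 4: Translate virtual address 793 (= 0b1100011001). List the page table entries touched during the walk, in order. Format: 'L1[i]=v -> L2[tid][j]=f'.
Answer: L1[6]=2 -> L2[2][1]=49

Derivation:
vaddr = 793 = 0b1100011001
Split: l1_idx=6, l2_idx=1, offset=9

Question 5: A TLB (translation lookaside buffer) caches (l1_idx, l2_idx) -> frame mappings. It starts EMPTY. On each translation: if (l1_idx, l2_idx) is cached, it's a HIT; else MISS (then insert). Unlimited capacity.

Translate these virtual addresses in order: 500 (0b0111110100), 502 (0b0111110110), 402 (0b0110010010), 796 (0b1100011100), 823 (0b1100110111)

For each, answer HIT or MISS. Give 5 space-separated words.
vaddr=500: (3,7) not in TLB -> MISS, insert
vaddr=502: (3,7) in TLB -> HIT
vaddr=402: (3,1) not in TLB -> MISS, insert
vaddr=796: (6,1) not in TLB -> MISS, insert
vaddr=823: (6,3) not in TLB -> MISS, insert

Answer: MISS HIT MISS MISS MISS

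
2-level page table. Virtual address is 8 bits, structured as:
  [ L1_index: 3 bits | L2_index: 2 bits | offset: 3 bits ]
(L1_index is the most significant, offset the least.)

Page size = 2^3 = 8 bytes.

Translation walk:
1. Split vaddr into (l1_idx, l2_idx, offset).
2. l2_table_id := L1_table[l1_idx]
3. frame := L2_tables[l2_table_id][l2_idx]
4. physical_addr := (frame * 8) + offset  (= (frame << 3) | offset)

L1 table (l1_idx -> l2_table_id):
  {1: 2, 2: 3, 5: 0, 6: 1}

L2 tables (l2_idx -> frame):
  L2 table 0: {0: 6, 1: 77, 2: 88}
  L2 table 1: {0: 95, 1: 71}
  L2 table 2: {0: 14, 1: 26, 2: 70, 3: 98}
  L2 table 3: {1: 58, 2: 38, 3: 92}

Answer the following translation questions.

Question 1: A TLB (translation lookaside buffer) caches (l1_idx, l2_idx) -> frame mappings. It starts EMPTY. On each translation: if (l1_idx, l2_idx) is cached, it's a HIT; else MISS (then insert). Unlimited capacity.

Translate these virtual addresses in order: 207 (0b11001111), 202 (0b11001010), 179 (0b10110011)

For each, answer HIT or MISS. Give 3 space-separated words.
vaddr=207: (6,1) not in TLB -> MISS, insert
vaddr=202: (6,1) in TLB -> HIT
vaddr=179: (5,2) not in TLB -> MISS, insert

Answer: MISS HIT MISS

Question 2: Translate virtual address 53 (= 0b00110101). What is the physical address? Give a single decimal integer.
vaddr = 53 = 0b00110101
Split: l1_idx=1, l2_idx=2, offset=5
L1[1] = 2
L2[2][2] = 70
paddr = 70 * 8 + 5 = 565

Answer: 565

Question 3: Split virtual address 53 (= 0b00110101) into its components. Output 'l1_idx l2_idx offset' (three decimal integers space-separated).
Answer: 1 2 5

Derivation:
vaddr = 53 = 0b00110101
  top 3 bits -> l1_idx = 1
  next 2 bits -> l2_idx = 2
  bottom 3 bits -> offset = 5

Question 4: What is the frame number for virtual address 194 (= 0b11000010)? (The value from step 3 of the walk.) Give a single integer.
Answer: 95

Derivation:
vaddr = 194: l1_idx=6, l2_idx=0
L1[6] = 1; L2[1][0] = 95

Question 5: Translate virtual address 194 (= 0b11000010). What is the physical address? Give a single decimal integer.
Answer: 762

Derivation:
vaddr = 194 = 0b11000010
Split: l1_idx=6, l2_idx=0, offset=2
L1[6] = 1
L2[1][0] = 95
paddr = 95 * 8 + 2 = 762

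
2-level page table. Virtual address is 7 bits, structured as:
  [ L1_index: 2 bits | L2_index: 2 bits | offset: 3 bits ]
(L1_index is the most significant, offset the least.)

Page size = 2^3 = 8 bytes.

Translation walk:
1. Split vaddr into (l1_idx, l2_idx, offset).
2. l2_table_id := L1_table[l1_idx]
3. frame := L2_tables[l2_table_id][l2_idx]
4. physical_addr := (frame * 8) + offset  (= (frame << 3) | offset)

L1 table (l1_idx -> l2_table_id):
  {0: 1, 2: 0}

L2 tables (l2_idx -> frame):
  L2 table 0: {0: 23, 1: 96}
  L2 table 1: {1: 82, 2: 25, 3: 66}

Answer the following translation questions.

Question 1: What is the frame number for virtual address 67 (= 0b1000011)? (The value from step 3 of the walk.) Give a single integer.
Answer: 23

Derivation:
vaddr = 67: l1_idx=2, l2_idx=0
L1[2] = 0; L2[0][0] = 23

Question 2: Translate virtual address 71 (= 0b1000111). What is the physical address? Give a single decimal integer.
vaddr = 71 = 0b1000111
Split: l1_idx=2, l2_idx=0, offset=7
L1[2] = 0
L2[0][0] = 23
paddr = 23 * 8 + 7 = 191

Answer: 191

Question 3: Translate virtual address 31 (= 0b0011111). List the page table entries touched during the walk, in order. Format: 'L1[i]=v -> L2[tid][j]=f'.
Answer: L1[0]=1 -> L2[1][3]=66

Derivation:
vaddr = 31 = 0b0011111
Split: l1_idx=0, l2_idx=3, offset=7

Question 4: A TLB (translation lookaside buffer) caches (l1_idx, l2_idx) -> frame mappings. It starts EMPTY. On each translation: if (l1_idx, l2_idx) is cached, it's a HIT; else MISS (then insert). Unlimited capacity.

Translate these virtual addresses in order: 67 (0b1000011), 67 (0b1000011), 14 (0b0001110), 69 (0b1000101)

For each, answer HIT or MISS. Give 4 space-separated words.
vaddr=67: (2,0) not in TLB -> MISS, insert
vaddr=67: (2,0) in TLB -> HIT
vaddr=14: (0,1) not in TLB -> MISS, insert
vaddr=69: (2,0) in TLB -> HIT

Answer: MISS HIT MISS HIT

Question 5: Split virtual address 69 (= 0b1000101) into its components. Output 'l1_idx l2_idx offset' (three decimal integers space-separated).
Answer: 2 0 5

Derivation:
vaddr = 69 = 0b1000101
  top 2 bits -> l1_idx = 2
  next 2 bits -> l2_idx = 0
  bottom 3 bits -> offset = 5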